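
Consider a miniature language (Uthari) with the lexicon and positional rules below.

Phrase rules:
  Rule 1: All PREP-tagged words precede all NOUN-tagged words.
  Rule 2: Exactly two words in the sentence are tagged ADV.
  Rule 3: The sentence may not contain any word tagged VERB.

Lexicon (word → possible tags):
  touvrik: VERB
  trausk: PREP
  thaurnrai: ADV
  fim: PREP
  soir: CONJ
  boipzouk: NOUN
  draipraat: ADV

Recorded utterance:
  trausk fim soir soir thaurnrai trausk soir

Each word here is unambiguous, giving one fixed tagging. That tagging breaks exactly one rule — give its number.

2

Fixed tagging: PREP PREP CONJ CONJ ADV PREP CONJ.
Applying the rules: R1 pass, R2 fail, R3 pass.
Only rule 2 fails.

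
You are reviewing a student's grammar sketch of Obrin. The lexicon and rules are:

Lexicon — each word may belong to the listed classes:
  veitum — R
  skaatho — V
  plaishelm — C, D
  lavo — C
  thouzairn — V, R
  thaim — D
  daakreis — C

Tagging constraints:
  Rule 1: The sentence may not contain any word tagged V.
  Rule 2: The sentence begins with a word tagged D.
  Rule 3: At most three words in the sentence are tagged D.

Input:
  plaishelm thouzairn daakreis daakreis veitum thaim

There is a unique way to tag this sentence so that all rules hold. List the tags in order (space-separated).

D R C C R D

Candidates per position — 1:plaishelm {C,D}; 2:thouzairn {V,R}; 3:daakreis {C}; 4:daakreis {C}; 5:veitum {R}; 6:thaim {D}.
At position 1, choosing C makes rule 2 impossible to satisfy; hence D.
At position 2, choosing V makes rule 1 impossible to satisfy; hence R.
The only consistent sequence is: D R C C R D.
Rule-by-rule: rule 1 satisfied; rule 2 satisfied; rule 3 satisfied.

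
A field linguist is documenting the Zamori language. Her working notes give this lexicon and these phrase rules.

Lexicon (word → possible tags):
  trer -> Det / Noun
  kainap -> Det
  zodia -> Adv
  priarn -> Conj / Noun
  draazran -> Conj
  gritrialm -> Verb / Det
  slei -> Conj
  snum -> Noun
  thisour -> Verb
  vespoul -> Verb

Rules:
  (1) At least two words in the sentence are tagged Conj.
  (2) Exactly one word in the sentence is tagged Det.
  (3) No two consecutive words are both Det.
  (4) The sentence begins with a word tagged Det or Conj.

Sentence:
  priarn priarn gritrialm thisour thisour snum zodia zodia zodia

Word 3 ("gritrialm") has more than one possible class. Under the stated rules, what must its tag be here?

Candidates per position — 1:priarn {Conj,Noun}; 2:priarn {Conj,Noun}; 3:gritrialm {Verb,Det}; 4:thisour {Verb}; 5:thisour {Verb}; 6:snum {Noun}; 7:zodia {Adv}; 8:zodia {Adv}; 9:zodia {Adv}.
Position 1: Noun is ruled out by rule 1; that leaves Conj.
Position 2: Noun is ruled out by rule 1; that leaves Conj.
Position 3: Verb is ruled out by rule 2; that leaves Det.
That leaves exactly one tagging: Conj Conj Det Verb Verb Noun Adv Adv Adv.
Checking: rule 1 satisfied; rule 2 satisfied; rule 3 satisfied; rule 4 satisfied.

Det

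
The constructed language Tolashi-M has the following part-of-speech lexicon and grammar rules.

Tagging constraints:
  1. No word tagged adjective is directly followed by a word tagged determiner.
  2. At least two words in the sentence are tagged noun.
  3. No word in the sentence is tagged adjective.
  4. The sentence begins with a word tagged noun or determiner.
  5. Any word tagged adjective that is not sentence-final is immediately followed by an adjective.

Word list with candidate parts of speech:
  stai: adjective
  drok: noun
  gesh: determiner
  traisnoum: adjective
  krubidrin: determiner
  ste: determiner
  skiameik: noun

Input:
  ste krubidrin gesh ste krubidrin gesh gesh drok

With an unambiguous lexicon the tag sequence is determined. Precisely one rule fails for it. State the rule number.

2

Fixed tagging: determiner determiner determiner determiner determiner determiner determiner noun.
Applying the rules: R1 holds, R2 violated, R3 holds, R4 holds, R5 holds.
Only rule 2 fails.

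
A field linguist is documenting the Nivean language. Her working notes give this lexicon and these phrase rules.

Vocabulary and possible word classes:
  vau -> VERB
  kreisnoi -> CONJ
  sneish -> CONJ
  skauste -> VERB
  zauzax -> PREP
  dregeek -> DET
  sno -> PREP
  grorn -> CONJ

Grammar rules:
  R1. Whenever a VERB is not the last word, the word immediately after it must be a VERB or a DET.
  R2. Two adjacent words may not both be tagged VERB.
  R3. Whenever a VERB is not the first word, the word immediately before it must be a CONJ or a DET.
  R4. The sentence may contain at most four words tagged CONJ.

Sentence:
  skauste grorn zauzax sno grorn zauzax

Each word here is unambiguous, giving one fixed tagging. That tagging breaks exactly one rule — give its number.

1

Fixed tagging: VERB CONJ PREP PREP CONJ PREP.
Rule check: R1 violated, R2 holds, R3 holds, R4 holds.
Only rule 1 fails.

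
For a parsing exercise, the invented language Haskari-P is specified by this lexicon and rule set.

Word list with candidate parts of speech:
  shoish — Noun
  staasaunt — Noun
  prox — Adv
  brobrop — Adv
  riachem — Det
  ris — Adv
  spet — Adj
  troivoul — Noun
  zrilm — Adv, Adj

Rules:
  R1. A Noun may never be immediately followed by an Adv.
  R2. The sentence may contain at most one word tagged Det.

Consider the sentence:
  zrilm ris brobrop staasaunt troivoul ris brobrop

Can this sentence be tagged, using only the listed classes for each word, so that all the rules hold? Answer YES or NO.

NO

Candidates per position — 1:zrilm {Adv,Adj}; 2:ris {Adv}; 3:brobrop {Adv}; 4:staasaunt {Noun}; 5:troivoul {Noun}; 6:ris {Adv}; 7:brobrop {Adv}.
Rule 1 cannot be satisfied by any choice of tags from the lexicon.
So there is no consistent tagging.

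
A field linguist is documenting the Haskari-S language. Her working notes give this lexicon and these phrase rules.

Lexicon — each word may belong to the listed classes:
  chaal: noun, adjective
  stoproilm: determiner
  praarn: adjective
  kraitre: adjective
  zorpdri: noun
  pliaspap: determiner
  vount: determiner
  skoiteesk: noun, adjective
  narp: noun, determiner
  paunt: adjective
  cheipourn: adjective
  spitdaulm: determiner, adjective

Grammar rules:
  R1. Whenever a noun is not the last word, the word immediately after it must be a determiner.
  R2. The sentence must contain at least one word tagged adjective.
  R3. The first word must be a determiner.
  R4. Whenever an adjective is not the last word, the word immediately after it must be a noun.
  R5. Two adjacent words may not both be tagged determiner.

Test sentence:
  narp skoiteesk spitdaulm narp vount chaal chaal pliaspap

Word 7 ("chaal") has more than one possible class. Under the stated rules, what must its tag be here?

noun

Candidates per position — 1:narp {noun,determiner}; 2:skoiteesk {noun,adjective}; 3:spitdaulm {determiner,adjective}; 4:narp {noun,determiner}; 5:vount {determiner}; 6:chaal {noun,adjective}; 7:chaal {noun,adjective}; 8:pliaspap {determiner}.
Position 1: tagging it noun would leave rule 1 unsatisfiable, so it must be determiner.
Position 2: tagging it adjective would leave rule 4 unsatisfiable, so it must be noun.
Position 3: tagging it adjective would leave rule 1 unsatisfiable, so it must be determiner.
Position 4: tagging it determiner would leave rule 5 unsatisfiable, so it must be noun.
Position 6: tagging it noun would leave rule 1 unsatisfiable, so it must be adjective.
Position 7: tagging it adjective would leave rule 4 unsatisfiable, so it must be noun.
The only consistent sequence is: determiner noun determiner noun determiner adjective noun determiner.
Verifying each rule — rule 1 satisfied; rule 2 satisfied; rule 3 satisfied; rule 4 satisfied; rule 5 satisfied.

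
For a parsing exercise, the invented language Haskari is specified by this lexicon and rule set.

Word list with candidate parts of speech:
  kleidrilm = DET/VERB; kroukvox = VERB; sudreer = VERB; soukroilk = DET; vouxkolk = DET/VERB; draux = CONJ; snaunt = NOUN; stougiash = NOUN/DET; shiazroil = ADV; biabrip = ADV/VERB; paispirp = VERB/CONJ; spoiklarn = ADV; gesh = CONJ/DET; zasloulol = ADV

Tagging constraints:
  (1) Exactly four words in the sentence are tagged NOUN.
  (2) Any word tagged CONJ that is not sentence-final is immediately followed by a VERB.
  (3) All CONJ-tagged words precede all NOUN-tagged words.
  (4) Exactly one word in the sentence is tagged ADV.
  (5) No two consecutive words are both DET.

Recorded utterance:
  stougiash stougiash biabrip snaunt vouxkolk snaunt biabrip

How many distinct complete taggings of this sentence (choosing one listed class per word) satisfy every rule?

Candidates per position — 1:stougiash {NOUN,DET}; 2:stougiash {NOUN,DET}; 3:biabrip {ADV,VERB}; 4:snaunt {NOUN}; 5:vouxkolk {DET,VERB}; 6:snaunt {NOUN}; 7:biabrip {ADV,VERB}.
There are 32 candidate sequences in total.
The sequences that satisfy every rule: NOUN NOUN ADV NOUN DET NOUN VERB; NOUN NOUN ADV NOUN VERB NOUN VERB; NOUN NOUN VERB NOUN DET NOUN ADV; NOUN NOUN VERB NOUN VERB NOUN ADV.
Count = 4.

4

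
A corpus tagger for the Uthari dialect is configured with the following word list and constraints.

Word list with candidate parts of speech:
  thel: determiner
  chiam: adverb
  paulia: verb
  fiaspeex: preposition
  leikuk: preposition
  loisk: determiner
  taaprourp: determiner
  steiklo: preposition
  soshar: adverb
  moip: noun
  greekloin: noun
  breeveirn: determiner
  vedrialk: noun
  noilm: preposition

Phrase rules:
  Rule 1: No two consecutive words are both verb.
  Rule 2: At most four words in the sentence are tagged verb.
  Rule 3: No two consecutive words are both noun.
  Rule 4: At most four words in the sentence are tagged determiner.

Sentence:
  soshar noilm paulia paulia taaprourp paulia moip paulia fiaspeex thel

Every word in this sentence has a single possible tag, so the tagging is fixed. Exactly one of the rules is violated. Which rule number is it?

Fixed tagging: adverb preposition verb verb determiner verb noun verb preposition determiner.
Applying the rules: R1 fails, R2 ok, R3 ok, R4 ok.
Only rule 1 fails.

1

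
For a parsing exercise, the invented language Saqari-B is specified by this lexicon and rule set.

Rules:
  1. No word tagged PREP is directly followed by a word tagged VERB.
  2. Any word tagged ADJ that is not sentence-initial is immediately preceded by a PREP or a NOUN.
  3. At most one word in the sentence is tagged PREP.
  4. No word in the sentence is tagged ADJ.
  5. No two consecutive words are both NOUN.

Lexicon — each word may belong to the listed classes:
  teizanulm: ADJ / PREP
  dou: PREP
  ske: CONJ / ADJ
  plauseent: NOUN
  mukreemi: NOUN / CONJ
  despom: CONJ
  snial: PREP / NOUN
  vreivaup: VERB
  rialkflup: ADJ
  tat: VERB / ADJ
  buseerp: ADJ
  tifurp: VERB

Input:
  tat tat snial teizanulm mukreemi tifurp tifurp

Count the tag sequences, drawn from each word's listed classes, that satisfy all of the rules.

Candidates per position — 1:tat {VERB,ADJ}; 2:tat {VERB,ADJ}; 3:snial {PREP,NOUN}; 4:teizanulm {ADJ,PREP}; 5:mukreemi {NOUN,CONJ}; 6:tifurp {VERB}; 7:tifurp {VERB}.
There are 32 candidate sequences in total.
The sequences that satisfy every rule: VERB VERB NOUN PREP NOUN VERB VERB; VERB VERB NOUN PREP CONJ VERB VERB.
Count = 2.

2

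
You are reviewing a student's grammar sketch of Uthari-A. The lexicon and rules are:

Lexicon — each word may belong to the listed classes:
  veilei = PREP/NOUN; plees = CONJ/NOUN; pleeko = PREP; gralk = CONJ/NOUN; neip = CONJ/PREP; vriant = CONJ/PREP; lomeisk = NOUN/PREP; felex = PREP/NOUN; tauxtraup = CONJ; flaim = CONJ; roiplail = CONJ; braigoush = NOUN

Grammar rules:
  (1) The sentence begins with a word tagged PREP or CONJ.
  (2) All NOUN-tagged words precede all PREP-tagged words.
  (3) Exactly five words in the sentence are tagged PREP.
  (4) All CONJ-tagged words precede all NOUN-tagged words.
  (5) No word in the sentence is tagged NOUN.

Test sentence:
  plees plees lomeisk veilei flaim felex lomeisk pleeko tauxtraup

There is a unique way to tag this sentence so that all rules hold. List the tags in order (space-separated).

CONJ CONJ PREP PREP CONJ PREP PREP PREP CONJ

Candidates per position — 1:plees {CONJ,NOUN}; 2:plees {CONJ,NOUN}; 3:lomeisk {NOUN,PREP}; 4:veilei {PREP,NOUN}; 5:flaim {CONJ}; 6:felex {PREP,NOUN}; 7:lomeisk {NOUN,PREP}; 8:pleeko {PREP}; 9:tauxtraup {CONJ}.
Position 1: NOUN is ruled out by rule 1; that leaves CONJ.
Position 2: NOUN is ruled out by rule 4; that leaves CONJ.
Position 3: NOUN is ruled out by rule 3; that leaves PREP.
Position 4: NOUN is ruled out by rule 2; that leaves PREP.
Position 6: NOUN is ruled out by rule 2; that leaves PREP.
Position 7: NOUN is ruled out by rule 2; that leaves PREP.
The only consistent sequence is: CONJ CONJ PREP PREP CONJ PREP PREP PREP CONJ.
Check: rule 1 ok; rule 2 ok; rule 3 ok; rule 4 ok; rule 5 ok.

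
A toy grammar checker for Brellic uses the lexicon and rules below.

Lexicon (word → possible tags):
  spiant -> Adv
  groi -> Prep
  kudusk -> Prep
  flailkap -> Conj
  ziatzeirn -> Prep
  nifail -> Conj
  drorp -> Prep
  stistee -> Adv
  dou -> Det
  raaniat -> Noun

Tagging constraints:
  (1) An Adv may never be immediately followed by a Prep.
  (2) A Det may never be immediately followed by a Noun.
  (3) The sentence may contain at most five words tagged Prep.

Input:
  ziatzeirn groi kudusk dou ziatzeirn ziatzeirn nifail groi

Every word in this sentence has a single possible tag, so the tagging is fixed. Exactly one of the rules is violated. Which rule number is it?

Fixed tagging: Prep Prep Prep Det Prep Prep Conj Prep.
Checking each rule: R1 ✓, R2 ✓, R3 ✗.
Only rule 3 fails.

3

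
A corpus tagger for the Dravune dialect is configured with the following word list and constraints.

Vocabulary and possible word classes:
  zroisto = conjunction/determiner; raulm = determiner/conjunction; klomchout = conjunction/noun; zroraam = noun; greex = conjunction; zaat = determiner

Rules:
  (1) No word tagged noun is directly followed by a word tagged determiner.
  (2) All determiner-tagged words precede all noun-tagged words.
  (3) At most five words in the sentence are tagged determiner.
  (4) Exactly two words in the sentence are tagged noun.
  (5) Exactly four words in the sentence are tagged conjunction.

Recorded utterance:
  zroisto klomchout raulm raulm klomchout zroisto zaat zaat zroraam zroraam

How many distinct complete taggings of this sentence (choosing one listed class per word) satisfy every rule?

Candidates per position — 1:zroisto {conjunction,determiner}; 2:klomchout {conjunction,noun}; 3:raulm {determiner,conjunction}; 4:raulm {determiner,conjunction}; 5:klomchout {conjunction,noun}; 6:zroisto {conjunction,determiner}; 7:zaat {determiner}; 8:zaat {determiner}; 9:zroraam {noun}; 10:zroraam {noun}.
There are 64 candidate sequences in total.
Checking each against the rules leaves 6 sequences.
Count = 6.

6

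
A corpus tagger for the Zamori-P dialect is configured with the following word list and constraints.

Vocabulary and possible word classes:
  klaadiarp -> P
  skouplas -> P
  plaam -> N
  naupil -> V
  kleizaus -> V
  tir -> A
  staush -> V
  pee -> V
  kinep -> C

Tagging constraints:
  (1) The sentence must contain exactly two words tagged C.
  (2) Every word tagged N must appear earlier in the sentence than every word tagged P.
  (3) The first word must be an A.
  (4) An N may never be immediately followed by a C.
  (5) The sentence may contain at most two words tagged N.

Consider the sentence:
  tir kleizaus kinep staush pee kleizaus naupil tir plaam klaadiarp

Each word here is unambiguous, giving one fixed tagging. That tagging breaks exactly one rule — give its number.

Fixed tagging: A V C V V V V A N P.
Checking each rule: R1 fail, R2 pass, R3 pass, R4 pass, R5 pass.
Only rule 1 fails.

1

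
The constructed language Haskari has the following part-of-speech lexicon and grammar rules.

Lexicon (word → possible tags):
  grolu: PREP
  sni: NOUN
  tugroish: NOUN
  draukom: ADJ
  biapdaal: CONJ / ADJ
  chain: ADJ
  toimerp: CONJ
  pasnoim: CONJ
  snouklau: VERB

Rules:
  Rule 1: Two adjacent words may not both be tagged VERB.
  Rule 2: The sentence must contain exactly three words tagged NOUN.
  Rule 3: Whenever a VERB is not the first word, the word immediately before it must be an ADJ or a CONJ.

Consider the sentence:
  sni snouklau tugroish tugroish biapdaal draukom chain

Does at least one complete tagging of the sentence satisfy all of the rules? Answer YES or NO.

Candidates per position — 1:sni {NOUN}; 2:snouklau {VERB}; 3:tugroish {NOUN}; 4:tugroish {NOUN}; 5:biapdaal {CONJ,ADJ}; 6:draukom {ADJ}; 7:chain {ADJ}.
Rule 3 cannot be satisfied by any choice of tags from the lexicon.
So there is no consistent tagging.

NO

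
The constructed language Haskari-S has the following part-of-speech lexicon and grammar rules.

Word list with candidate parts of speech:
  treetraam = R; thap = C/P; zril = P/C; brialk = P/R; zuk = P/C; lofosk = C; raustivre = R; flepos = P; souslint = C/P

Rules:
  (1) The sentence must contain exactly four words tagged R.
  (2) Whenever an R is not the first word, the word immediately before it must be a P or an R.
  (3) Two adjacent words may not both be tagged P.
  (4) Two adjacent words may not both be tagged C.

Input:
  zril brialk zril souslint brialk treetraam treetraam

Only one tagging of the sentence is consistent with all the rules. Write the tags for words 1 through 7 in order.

Candidates per position — 1:zril {P,C}; 2:brialk {P,R}; 3:zril {P,C}; 4:souslint {C,P}; 5:brialk {P,R}; 6:treetraam {R}; 7:treetraam {R}.
Position 2: P is ruled out by rule 1; that leaves R.
Position 5: P is ruled out by rule 1; that leaves R.
Position 1: C is ruled out by rule 2; that leaves P.
Position 4: C is ruled out by rule 2; that leaves P.
Position 3: P is ruled out by rule 3; that leaves C.
The unique satisfying tagging is: P R C P R R R.
Rule-by-rule: rule 1 ok; rule 2 ok; rule 3 ok; rule 4 ok.

P R C P R R R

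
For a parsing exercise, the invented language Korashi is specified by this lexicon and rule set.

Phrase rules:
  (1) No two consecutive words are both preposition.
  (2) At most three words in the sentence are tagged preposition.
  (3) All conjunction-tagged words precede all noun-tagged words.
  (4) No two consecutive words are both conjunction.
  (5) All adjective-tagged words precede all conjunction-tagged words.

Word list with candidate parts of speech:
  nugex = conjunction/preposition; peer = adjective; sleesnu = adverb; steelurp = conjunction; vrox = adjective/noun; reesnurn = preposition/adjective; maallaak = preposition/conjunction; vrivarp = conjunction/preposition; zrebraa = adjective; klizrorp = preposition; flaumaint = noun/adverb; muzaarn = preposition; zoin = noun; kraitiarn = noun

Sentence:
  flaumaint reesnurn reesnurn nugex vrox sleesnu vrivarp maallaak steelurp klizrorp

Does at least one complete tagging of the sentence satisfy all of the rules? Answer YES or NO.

Candidates per position — 1:flaumaint {noun,adverb}; 2:reesnurn {preposition,adjective}; 3:reesnurn {preposition,adjective}; 4:nugex {conjunction,preposition}; 5:vrox {adjective,noun}; 6:sleesnu {adverb}; 7:vrivarp {conjunction,preposition}; 8:maallaak {preposition,conjunction}; 9:steelurp {conjunction}; 10:klizrorp {preposition}.
One satisfying assignment: adverb adjective adjective preposition adjective adverb conjunction preposition conjunction preposition.
Verifying each rule — rule 1 ok; rule 2 ok; rule 3 ok; rule 4 ok; rule 5 ok.

YES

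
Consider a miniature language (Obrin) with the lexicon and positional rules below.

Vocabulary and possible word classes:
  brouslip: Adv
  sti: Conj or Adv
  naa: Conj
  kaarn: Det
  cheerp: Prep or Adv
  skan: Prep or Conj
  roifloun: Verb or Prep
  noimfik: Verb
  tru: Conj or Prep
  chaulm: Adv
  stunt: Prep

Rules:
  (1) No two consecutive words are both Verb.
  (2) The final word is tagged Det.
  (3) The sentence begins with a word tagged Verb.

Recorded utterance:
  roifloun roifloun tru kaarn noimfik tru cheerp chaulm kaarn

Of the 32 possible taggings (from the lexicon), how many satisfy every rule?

8

Candidates per position — 1:roifloun {Verb,Prep}; 2:roifloun {Verb,Prep}; 3:tru {Conj,Prep}; 4:kaarn {Det}; 5:noimfik {Verb}; 6:tru {Conj,Prep}; 7:cheerp {Prep,Adv}; 8:chaulm {Adv}; 9:kaarn {Det}.
There are 32 candidate sequences in total.
Checking each against the rules leaves 8 sequences.
Count = 8.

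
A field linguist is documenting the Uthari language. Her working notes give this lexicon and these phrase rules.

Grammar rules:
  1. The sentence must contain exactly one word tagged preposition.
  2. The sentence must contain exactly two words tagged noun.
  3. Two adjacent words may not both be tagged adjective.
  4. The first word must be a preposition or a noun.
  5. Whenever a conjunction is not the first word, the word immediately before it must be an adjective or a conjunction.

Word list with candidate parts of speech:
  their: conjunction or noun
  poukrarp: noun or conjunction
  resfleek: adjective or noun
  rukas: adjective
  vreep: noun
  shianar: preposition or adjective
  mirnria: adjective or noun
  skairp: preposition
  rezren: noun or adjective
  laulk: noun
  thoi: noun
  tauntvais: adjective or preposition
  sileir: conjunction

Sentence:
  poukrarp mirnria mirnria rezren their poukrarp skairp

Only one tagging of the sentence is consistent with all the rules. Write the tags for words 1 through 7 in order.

Candidates per position — 1:poukrarp {noun,conjunction}; 2:mirnria {adjective,noun}; 3:mirnria {adjective,noun}; 4:rezren {noun,adjective}; 5:their {conjunction,noun}; 6:poukrarp {noun,conjunction}; 7:skairp {preposition}.
If word 1 were conjunction, no tagging could satisfy rule 4; so word 1 is noun.
The remaining ambiguous positions (2, 3, 4, 5, 6) are resolved jointly — only one combination satisfies every rule.
That leaves exactly one tagging: noun adjective noun adjective conjunction conjunction preposition.
Checking: rule 1 holds; rule 2 holds; rule 3 holds; rule 4 holds; rule 5 holds.

noun adjective noun adjective conjunction conjunction preposition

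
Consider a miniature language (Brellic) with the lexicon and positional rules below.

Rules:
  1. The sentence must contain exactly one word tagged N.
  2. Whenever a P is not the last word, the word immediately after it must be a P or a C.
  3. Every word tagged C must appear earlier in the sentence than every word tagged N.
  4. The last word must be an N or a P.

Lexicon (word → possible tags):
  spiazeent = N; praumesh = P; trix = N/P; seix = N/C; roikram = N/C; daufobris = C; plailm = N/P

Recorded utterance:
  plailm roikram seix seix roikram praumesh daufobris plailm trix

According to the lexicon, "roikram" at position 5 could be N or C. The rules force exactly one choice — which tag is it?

Candidates per position — 1:plailm {N,P}; 2:roikram {N,C}; 3:seix {N,C}; 4:seix {N,C}; 5:roikram {N,C}; 6:praumesh {P}; 7:daufobris {C}; 8:plailm {N,P}; 9:trix {N,P}.
Position 1: N is ruled out by rule 3; that leaves P.
Position 2: N is ruled out by rule 2; that leaves C.
Position 3: N is ruled out by rule 3; that leaves C.
Position 4: N is ruled out by rule 3; that leaves C.
Position 5: N is ruled out by rule 3; that leaves C.
The remaining ambiguous positions (8, 9) are resolved jointly — only one combination satisfies every rule.
So the tagging must be: P C C C C P C N P.
Verifying each rule — rule 1 satisfied; rule 2 satisfied; rule 3 satisfied; rule 4 satisfied.

C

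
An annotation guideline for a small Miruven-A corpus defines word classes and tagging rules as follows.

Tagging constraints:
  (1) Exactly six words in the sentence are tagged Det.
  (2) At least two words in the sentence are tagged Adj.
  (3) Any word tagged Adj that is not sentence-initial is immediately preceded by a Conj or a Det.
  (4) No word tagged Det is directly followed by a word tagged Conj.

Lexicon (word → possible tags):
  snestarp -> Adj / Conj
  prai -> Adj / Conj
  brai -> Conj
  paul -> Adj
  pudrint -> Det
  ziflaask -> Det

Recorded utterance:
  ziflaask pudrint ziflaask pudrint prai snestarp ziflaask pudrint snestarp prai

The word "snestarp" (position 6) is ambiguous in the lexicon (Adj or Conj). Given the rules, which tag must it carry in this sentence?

Conj

Candidates per position — 1:ziflaask {Det}; 2:pudrint {Det}; 3:ziflaask {Det}; 4:pudrint {Det}; 5:prai {Adj,Conj}; 6:snestarp {Adj,Conj}; 7:ziflaask {Det}; 8:pudrint {Det}; 9:snestarp {Adj,Conj}; 10:prai {Adj,Conj}.
Position 5: tagging it Conj would leave rule 4 unsatisfiable, so it must be Adj.
Position 6: tagging it Adj would leave rule 3 unsatisfiable, so it must be Conj.
Position 9: tagging it Conj would leave rule 4 unsatisfiable, so it must be Adj.
Position 10: tagging it Adj would leave rule 3 unsatisfiable, so it must be Conj.
The unique satisfying tagging is: Det Det Det Det Adj Conj Det Det Adj Conj.
Check: rule 1 holds; rule 2 holds; rule 3 holds; rule 4 holds.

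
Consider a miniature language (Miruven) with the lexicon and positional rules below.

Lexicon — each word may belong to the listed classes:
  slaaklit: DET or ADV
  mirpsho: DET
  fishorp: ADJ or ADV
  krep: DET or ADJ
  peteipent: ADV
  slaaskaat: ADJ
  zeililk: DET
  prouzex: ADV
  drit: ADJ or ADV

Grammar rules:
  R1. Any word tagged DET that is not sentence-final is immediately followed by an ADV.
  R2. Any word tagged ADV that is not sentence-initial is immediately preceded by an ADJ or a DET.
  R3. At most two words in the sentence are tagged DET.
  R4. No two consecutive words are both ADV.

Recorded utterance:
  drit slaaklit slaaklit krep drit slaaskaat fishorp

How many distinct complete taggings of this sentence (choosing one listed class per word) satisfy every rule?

12

Candidates per position — 1:drit {ADJ,ADV}; 2:slaaklit {DET,ADV}; 3:slaaklit {DET,ADV}; 4:krep {DET,ADJ}; 5:drit {ADJ,ADV}; 6:slaaskaat {ADJ}; 7:fishorp {ADJ,ADV}.
There are 64 candidate sequences in total.
Checking each against the rules leaves 12 sequences.
Count = 12.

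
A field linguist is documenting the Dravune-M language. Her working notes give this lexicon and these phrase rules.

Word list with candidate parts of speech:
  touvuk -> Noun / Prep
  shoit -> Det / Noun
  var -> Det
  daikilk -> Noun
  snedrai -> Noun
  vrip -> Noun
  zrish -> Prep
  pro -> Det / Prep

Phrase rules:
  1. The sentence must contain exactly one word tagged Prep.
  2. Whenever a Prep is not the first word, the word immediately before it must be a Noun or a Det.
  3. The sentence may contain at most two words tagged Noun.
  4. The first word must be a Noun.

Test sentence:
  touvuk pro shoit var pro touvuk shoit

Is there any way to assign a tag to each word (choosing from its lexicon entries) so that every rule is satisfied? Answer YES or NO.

Candidates per position — 1:touvuk {Noun,Prep}; 2:pro {Det,Prep}; 3:shoit {Det,Noun}; 4:var {Det}; 5:pro {Det,Prep}; 6:touvuk {Noun,Prep}; 7:shoit {Det,Noun}.
One satisfying assignment: Noun Det Noun Det Det Prep Det.
Check: rule 1 holds; rule 2 holds; rule 3 holds; rule 4 holds.

YES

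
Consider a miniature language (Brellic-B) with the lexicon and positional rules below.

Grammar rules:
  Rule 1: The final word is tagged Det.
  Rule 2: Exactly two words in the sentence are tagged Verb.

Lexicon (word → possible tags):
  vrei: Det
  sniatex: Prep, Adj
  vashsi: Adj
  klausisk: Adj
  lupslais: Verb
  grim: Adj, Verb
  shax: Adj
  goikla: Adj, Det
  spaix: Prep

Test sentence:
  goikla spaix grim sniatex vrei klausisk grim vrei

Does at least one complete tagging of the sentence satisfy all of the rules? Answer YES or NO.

Candidates per position — 1:goikla {Adj,Det}; 2:spaix {Prep}; 3:grim {Adj,Verb}; 4:sniatex {Prep,Adj}; 5:vrei {Det}; 6:klausisk {Adj}; 7:grim {Adj,Verb}; 8:vrei {Det}.
One satisfying assignment: Adj Prep Verb Adj Det Adj Verb Det.
Rule-by-rule: rule 1 holds; rule 2 holds.

YES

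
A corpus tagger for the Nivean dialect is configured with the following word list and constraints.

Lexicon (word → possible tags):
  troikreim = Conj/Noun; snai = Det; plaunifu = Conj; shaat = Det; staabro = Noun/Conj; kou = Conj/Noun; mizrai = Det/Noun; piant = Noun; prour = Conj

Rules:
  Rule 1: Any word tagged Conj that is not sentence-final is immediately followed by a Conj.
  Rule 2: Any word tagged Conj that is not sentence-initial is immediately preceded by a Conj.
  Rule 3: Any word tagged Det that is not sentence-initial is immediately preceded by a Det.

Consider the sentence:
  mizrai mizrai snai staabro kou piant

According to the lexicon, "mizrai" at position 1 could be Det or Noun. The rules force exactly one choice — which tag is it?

Candidates per position — 1:mizrai {Det,Noun}; 2:mizrai {Det,Noun}; 3:snai {Det}; 4:staabro {Noun,Conj}; 5:kou {Conj,Noun}; 6:piant {Noun}.
Position 1: tagging it Noun would leave rule 3 unsatisfiable, so it must be Det.
Position 2: tagging it Noun would leave rule 3 unsatisfiable, so it must be Det.
Position 4: tagging it Conj would leave rule 1 unsatisfiable, so it must be Noun.
Position 5: tagging it Conj would leave rule 1 unsatisfiable, so it must be Noun.
That leaves exactly one tagging: Det Det Det Noun Noun Noun.
Verifying each rule — rule 1 ok; rule 2 ok; rule 3 ok.

Det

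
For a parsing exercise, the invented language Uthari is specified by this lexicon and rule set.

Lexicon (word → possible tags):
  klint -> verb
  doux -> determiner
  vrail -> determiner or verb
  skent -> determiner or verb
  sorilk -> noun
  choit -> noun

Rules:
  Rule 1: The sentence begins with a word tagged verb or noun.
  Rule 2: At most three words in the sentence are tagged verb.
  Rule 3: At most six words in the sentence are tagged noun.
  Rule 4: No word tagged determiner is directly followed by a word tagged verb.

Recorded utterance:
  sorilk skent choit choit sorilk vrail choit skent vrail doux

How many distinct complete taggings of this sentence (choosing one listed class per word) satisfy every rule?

Candidates per position — 1:sorilk {noun}; 2:skent {determiner,verb}; 3:choit {noun}; 4:choit {noun}; 5:sorilk {noun}; 6:vrail {determiner,verb}; 7:choit {noun}; 8:skent {determiner,verb}; 9:vrail {determiner,verb}; 10:doux {determiner}.
There are 16 candidate sequences in total.
Checking each against the rules leaves 11 sequences.
Count = 11.

11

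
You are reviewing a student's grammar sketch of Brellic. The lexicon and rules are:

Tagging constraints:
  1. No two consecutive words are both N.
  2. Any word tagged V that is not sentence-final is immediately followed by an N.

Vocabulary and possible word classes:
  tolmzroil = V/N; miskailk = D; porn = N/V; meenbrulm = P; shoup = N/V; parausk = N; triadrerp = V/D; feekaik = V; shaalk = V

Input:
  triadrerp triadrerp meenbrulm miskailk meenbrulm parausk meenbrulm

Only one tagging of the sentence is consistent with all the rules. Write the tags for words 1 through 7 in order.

D D P D P N P

Candidates per position — 1:triadrerp {V,D}; 2:triadrerp {V,D}; 3:meenbrulm {P}; 4:miskailk {D}; 5:meenbrulm {P}; 6:parausk {N}; 7:meenbrulm {P}.
At position 1, choosing V makes rule 2 impossible to satisfy; hence D.
At position 2, choosing V makes rule 2 impossible to satisfy; hence D.
That leaves exactly one tagging: D D P D P N P.
Checking: rule 1 ok; rule 2 ok.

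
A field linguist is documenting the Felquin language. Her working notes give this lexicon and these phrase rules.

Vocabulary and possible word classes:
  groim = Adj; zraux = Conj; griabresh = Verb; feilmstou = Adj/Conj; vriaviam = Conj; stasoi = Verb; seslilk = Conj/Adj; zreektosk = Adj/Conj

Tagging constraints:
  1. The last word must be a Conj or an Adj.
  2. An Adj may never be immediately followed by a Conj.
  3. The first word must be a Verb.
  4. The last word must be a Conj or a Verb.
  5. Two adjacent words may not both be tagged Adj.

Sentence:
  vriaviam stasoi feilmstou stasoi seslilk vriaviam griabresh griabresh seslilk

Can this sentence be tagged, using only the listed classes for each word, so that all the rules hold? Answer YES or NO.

NO

Candidates per position — 1:vriaviam {Conj}; 2:stasoi {Verb}; 3:feilmstou {Adj,Conj}; 4:stasoi {Verb}; 5:seslilk {Conj,Adj}; 6:vriaviam {Conj}; 7:griabresh {Verb}; 8:griabresh {Verb}; 9:seslilk {Conj,Adj}.
Rule 3 cannot be satisfied by any choice of tags from the lexicon.
So there is no consistent tagging.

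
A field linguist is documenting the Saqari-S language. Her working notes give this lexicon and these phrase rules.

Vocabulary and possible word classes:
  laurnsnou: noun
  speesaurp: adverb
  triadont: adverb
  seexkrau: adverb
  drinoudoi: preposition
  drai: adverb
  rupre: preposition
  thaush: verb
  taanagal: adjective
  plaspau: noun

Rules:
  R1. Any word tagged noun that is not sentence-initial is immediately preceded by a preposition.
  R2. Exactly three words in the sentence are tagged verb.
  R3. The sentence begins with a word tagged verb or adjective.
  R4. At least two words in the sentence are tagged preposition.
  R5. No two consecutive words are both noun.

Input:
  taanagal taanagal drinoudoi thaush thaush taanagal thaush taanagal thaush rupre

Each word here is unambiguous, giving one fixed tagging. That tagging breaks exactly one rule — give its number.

2

Fixed tagging: adjective adjective preposition verb verb adjective verb adjective verb preposition.
Applying the rules: R1 ok, R2 fails, R3 ok, R4 ok, R5 ok.
Only rule 2 fails.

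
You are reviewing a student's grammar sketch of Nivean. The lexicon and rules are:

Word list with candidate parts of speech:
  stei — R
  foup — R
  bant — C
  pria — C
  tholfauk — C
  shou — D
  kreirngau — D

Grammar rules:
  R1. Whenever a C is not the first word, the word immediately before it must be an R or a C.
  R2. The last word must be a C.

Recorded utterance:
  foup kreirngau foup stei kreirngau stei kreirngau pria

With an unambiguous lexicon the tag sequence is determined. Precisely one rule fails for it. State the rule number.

1

Fixed tagging: R D R R D R D C.
Checking each rule: R1 fails, R2 ok.
Only rule 1 fails.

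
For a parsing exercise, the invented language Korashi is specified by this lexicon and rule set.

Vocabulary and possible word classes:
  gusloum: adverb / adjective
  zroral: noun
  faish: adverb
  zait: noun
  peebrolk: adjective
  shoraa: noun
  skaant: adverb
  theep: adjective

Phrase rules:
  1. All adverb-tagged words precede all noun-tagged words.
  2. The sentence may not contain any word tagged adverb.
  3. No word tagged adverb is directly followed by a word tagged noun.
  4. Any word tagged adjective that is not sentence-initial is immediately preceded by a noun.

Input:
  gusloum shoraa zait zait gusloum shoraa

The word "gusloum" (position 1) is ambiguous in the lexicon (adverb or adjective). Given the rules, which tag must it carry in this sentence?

adjective

Candidates per position — 1:gusloum {adverb,adjective}; 2:shoraa {noun}; 3:zait {noun}; 4:zait {noun}; 5:gusloum {adverb,adjective}; 6:shoraa {noun}.
Position 1: adverb is ruled out by rule 2; that leaves adjective.
Position 5: adverb is ruled out by rule 1; that leaves adjective.
The only consistent sequence is: adjective noun noun noun adjective noun.
Check: rule 1 ✓; rule 2 ✓; rule 3 ✓; rule 4 ✓.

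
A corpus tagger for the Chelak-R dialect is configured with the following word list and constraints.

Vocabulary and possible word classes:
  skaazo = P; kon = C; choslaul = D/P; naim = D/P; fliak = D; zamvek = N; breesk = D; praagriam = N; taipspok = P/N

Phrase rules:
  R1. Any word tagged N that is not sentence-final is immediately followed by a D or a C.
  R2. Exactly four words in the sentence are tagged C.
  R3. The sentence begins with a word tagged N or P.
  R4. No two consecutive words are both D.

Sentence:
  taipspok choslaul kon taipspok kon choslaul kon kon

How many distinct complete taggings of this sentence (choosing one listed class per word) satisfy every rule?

12

Candidates per position — 1:taipspok {P,N}; 2:choslaul {D,P}; 3:kon {C}; 4:taipspok {P,N}; 5:kon {C}; 6:choslaul {D,P}; 7:kon {C}; 8:kon {C}.
There are 16 candidate sequences in total.
Checking each against the rules leaves 12 sequences.
Count = 12.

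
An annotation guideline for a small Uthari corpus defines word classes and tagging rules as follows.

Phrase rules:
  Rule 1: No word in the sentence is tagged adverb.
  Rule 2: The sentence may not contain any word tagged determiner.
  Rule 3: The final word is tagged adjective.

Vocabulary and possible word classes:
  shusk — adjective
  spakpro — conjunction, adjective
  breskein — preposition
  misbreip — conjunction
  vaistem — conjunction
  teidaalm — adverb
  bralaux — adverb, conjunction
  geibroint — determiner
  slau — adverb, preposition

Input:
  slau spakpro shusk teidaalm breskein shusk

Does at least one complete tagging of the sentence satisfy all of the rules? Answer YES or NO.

Candidates per position — 1:slau {adverb,preposition}; 2:spakpro {conjunction,adjective}; 3:shusk {adjective}; 4:teidaalm {adverb}; 5:breskein {preposition}; 6:shusk {adjective}.
Rule 1 cannot be satisfied by any choice of tags from the lexicon.
So there is no consistent tagging.

NO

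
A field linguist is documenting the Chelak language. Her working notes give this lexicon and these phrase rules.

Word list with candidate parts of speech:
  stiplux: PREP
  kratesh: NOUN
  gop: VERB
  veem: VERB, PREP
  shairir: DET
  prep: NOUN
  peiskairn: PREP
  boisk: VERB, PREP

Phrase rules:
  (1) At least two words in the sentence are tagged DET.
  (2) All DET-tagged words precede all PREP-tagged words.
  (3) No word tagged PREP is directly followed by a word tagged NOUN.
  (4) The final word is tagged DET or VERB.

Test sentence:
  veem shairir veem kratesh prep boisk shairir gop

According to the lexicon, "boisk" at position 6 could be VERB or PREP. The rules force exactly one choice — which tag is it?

Candidates per position — 1:veem {VERB,PREP}; 2:shairir {DET}; 3:veem {VERB,PREP}; 4:kratesh {NOUN}; 5:prep {NOUN}; 6:boisk {VERB,PREP}; 7:shairir {DET}; 8:gop {VERB}.
Position 1: PREP is ruled out by rule 2; that leaves VERB.
Position 3: PREP is ruled out by rule 2; that leaves VERB.
Position 6: PREP is ruled out by rule 2; that leaves VERB.
That leaves exactly one tagging: VERB DET VERB NOUN NOUN VERB DET VERB.
Rule-by-rule: rule 1 satisfied; rule 2 satisfied; rule 3 satisfied; rule 4 satisfied.

VERB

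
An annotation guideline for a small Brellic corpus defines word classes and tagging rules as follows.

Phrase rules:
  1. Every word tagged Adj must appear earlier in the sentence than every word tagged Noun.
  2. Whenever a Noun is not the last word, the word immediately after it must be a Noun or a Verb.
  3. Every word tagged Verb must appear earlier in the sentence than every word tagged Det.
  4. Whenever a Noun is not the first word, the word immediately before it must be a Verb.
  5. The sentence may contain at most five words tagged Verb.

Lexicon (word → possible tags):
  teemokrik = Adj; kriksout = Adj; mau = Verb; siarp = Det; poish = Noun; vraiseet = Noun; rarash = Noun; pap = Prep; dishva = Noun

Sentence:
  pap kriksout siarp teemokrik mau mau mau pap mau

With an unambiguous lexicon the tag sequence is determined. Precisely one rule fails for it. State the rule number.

3

Fixed tagging: Prep Adj Det Adj Verb Verb Verb Prep Verb.
Rule check: R1 pass, R2 pass, R3 fail, R4 pass, R5 pass.
Only rule 3 fails.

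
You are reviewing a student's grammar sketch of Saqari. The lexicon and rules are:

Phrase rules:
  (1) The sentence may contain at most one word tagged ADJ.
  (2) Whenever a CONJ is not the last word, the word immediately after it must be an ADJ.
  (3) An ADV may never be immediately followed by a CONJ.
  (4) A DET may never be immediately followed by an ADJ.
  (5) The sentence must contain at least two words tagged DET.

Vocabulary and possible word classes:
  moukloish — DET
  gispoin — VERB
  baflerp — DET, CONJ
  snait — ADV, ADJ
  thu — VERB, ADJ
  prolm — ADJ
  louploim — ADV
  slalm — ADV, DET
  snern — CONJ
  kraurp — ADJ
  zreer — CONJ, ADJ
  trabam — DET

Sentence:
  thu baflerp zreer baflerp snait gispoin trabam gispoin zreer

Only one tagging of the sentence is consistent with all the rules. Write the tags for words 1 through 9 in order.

Candidates per position — 1:thu {VERB,ADJ}; 2:baflerp {DET,CONJ}; 3:zreer {CONJ,ADJ}; 4:baflerp {DET,CONJ}; 5:snait {ADV,ADJ}; 6:gispoin {VERB}; 7:trabam {DET}; 8:gispoin {VERB}; 9:zreer {CONJ,ADJ}.
At position 3, choosing CONJ makes rule 2 impossible to satisfy; hence ADJ.
At position 5, choosing ADJ makes rule 1 impossible to satisfy; hence ADV.
At position 9, choosing ADJ makes rule 1 impossible to satisfy; hence CONJ.
At position 1, choosing ADJ makes rule 1 impossible to satisfy; hence VERB.
At position 2, choosing DET makes rule 4 impossible to satisfy; hence CONJ.
At position 4, choosing CONJ makes rule 2 impossible to satisfy; hence DET.
The unique satisfying tagging is: VERB CONJ ADJ DET ADV VERB DET VERB CONJ.
Rule-by-rule: rule 1 satisfied; rule 2 satisfied; rule 3 satisfied; rule 4 satisfied; rule 5 satisfied.

VERB CONJ ADJ DET ADV VERB DET VERB CONJ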